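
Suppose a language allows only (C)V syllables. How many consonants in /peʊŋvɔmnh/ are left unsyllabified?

Under (C)V, the unsyllabifiable consonants are /ŋ/, /m/, /n/, /h/ (no codas are permitted; onsets are limited to one consonant).

4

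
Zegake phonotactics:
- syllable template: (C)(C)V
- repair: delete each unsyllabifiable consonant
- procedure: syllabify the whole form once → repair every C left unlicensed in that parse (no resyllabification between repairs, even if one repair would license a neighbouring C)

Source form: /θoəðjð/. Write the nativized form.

θoə

Under (C)(C)V, the unsyllabifiable consonants are /ð/, /j/, /ð/ (no codas are permitted; onsets may contain at most 2 consonants).
Each unlicensed consonant is deleted: /ð/, /j/, /ð/.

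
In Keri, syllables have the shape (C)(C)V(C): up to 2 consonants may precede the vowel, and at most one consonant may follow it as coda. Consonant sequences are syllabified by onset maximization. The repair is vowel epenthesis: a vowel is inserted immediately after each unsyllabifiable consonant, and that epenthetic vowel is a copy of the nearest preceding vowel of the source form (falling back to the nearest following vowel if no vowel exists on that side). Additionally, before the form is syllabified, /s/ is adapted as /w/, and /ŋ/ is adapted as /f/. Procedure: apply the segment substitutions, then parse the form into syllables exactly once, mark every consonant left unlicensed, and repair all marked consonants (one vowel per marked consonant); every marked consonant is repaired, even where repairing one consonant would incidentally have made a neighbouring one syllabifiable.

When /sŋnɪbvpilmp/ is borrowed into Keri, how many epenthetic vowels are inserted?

3

After substitution the input is /wfnɪbvpilmp/.
The unsyllabifiable consonants are /w/, /m/, /p/; each receives one epenthetic vowel.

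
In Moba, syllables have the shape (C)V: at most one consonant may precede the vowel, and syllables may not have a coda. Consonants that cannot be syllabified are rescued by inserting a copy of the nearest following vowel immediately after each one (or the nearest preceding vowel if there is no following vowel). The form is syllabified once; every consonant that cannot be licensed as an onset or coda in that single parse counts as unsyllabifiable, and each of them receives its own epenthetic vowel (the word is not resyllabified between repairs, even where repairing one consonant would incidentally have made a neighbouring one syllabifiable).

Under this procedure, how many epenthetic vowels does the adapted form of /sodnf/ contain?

3

The unsyllabifiable consonants are /d/, /n/, /f/; each receives one epenthetic vowel.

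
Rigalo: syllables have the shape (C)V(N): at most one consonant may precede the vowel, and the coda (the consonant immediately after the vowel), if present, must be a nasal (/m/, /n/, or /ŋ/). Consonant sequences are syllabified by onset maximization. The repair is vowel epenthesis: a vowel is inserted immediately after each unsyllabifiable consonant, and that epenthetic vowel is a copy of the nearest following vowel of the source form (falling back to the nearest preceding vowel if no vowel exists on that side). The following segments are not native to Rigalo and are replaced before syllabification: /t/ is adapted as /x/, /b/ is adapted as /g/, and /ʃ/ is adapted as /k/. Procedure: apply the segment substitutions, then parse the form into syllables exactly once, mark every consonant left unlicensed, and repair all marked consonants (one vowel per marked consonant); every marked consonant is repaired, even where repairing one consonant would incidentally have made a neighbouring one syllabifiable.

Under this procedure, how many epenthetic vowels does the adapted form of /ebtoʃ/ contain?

After substitution the input is /egxok/.
The unsyllabifiable consonants are /g/, /k/; each receives one epenthetic vowel.

2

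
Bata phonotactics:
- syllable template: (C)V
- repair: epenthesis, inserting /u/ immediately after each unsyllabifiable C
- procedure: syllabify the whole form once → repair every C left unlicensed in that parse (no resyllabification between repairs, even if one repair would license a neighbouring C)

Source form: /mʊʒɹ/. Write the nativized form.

mʊʒuɹu

The consonants /ʒ/, /ɹ/ cannot be parsed into a legal (C)V syllable (no codas are permitted; onsets are limited to one consonant).
Each unlicensed consonant becomes the onset of a new syllable: /ʒ/ → /ʒu/, /ɹ/ → /ɹu/.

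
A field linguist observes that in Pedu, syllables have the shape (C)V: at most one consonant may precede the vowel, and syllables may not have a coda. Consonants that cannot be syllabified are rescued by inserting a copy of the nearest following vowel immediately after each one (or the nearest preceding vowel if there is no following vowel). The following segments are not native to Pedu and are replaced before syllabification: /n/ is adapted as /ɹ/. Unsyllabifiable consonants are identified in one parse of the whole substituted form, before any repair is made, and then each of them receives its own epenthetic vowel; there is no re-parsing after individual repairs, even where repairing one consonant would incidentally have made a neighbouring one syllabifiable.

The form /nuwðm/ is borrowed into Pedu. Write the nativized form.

Substitution: /n/ → /ɹ/, giving /ɹuwðm/.
The consonants /w/, /ð/, /m/ cannot be parsed into a legal (C)V syllable (no codas are permitted; onsets are limited to one consonant).
Each unlicensed consonant becomes the onset of a new syllable: /w/ → /wu/, /ð/ → /ðu/, /m/ → /mu/.

ɹuwuðumu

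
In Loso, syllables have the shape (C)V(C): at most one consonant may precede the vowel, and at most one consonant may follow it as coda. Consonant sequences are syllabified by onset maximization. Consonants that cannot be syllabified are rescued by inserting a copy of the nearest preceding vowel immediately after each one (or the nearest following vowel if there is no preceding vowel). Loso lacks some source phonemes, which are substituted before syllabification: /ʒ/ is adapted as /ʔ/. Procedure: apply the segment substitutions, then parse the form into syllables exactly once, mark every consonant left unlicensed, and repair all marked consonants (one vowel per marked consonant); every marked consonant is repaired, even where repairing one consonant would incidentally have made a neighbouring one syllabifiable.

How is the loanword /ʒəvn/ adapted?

Substitution: /ʒ/ → /ʔ/, giving /ʔəvn/.
The consonants /n/ cannot be parsed into a legal (C)V(C) syllable (at most one coda consonant is licensed; onsets are limited to one consonant).
Inserting the epenthetic vowel yields /n/ → /nə/.

ʔəvnə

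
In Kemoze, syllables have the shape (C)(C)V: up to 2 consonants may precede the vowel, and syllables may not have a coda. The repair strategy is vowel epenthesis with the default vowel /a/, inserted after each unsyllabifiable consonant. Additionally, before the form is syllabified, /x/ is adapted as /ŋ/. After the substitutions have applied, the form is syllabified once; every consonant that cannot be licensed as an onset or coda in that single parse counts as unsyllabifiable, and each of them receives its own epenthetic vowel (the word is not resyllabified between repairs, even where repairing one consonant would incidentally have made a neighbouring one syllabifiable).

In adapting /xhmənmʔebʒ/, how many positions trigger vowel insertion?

After substitution the input is /ŋhmənmʔebʒ/.
The unsyllabifiable consonants are /ŋ/, /n/, /b/, /ʒ/; each receives one epenthetic vowel.

4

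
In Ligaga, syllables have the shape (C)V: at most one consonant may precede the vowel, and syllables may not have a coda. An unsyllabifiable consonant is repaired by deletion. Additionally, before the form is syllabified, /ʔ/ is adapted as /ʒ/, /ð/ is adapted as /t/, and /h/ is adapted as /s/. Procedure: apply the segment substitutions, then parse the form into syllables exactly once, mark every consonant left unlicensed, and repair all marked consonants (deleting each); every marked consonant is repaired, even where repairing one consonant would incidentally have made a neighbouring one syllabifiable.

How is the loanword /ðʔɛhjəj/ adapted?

ʒɛjə

Substitution: /ð/ → /t/, /ʔ/ → /ʒ/, /h/ → /s/, giving /tʒɛsjəj/.
Syllabifying with onset maximization leaves /t/, /s/, /j/ stranded (no codas are permitted; onsets are limited to one consonant).
Deleting the stranded consonants removes /t/, /s/, /j/.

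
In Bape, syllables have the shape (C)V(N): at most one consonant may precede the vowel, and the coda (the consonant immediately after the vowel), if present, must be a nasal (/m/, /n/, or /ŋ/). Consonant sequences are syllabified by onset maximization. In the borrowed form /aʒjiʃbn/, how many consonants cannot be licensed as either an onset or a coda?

4

The consonants /ʒ/, /ʃ/, /b/, /n/ cannot be parsed into a legal (C)V(N) syllable (only a nasal (/m/, /n/, or /ŋ/) is licensed in coda position; onsets are limited to one consonant).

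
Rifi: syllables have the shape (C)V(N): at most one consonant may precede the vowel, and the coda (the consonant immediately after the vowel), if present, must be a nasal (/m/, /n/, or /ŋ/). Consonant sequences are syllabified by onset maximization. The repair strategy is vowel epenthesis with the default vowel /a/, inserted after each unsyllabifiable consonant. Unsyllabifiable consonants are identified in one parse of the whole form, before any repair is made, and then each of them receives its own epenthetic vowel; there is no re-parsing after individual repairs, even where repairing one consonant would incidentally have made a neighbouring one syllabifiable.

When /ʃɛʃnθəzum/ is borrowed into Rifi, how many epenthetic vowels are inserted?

2

The unsyllabifiable consonants are /ʃ/, /n/; each receives one epenthetic vowel.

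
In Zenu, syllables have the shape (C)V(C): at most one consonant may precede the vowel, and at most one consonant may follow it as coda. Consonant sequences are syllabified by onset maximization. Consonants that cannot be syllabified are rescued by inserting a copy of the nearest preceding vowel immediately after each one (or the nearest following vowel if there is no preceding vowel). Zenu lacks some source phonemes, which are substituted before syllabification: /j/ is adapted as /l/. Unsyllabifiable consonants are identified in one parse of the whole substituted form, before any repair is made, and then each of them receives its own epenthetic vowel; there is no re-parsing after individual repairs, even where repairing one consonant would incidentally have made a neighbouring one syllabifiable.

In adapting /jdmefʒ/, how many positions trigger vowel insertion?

After substitution the input is /ldmefʒ/.
The unsyllabifiable consonants are /l/, /d/, /ʒ/; each receives one epenthetic vowel.

3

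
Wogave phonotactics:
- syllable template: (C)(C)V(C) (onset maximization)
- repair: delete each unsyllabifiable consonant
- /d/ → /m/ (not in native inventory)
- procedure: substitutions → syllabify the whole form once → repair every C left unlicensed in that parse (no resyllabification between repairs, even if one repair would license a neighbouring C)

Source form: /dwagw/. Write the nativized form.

mwag

Substitution: /d/ → /m/, giving /mwagw/.
Under (C)(C)V(C), the unsyllabifiable consonants are /w/ (at most one coda consonant is licensed; onsets may contain at most 2 consonants).
Deleting the stranded consonants removes /w/.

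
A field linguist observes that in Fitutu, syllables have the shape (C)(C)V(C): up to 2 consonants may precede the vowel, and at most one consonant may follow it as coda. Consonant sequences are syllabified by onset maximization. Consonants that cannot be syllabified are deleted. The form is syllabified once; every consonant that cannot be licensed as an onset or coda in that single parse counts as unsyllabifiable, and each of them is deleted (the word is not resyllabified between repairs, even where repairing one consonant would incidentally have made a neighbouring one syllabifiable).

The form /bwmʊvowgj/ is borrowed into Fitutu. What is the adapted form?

wmʊvow

Syllabifying with onset maximization leaves /b/, /g/, /j/ stranded (at most one coda consonant is licensed; onsets may contain at most 2 consonants).
Deleting the stranded consonants removes /b/, /g/, /j/.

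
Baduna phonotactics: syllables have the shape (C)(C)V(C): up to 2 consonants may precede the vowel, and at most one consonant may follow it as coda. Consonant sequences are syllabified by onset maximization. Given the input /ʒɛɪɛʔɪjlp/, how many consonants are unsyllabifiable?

2

Syllabifying with onset maximization leaves /l/, /p/ stranded (at most one coda consonant is licensed; onsets may contain at most 2 consonants).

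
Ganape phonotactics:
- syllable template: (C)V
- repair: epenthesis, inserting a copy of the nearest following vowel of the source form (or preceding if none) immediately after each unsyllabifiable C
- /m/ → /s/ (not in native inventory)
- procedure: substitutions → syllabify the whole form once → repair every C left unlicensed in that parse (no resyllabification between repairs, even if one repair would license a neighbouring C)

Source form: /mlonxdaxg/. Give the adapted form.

Substitution: /m/ → /s/, giving /slonxdaxg/.
Syllabifying with onset maximization leaves /s/, /n/, /x/, /x/, /g/ stranded (no codas are permitted; onsets are limited to one consonant).
Inserting the epenthetic vowel yields /s/ → /so/, /n/ → /na/, /x/ → /xa/, /x/ → /xa/, /g/ → /ga/.

solonaxadaxaga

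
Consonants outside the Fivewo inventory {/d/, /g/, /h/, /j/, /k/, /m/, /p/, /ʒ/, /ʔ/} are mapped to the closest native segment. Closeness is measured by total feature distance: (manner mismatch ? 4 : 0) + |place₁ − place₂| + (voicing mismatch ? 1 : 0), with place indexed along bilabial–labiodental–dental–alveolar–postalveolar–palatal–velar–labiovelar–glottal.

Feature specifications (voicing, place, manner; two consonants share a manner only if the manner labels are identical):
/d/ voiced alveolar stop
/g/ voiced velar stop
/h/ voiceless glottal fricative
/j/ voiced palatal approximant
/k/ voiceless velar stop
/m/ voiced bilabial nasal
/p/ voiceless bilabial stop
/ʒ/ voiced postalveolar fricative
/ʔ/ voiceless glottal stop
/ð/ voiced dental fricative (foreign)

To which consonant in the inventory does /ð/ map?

/ʒ/ is closest: same manner (fricative), place distance 2 (dental→postalveolar), same voicing; total 2. Next closest is /d/ at distance 5.

ʒ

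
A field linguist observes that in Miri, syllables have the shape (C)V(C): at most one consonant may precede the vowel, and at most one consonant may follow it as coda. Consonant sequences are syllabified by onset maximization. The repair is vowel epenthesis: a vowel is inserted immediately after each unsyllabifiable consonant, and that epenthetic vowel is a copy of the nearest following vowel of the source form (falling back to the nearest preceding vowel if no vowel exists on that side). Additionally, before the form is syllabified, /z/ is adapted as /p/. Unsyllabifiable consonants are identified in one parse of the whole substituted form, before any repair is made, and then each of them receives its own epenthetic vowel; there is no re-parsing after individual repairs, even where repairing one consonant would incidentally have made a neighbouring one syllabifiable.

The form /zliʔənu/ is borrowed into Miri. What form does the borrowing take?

Substitution: /z/ → /p/, giving /pliʔənu/.
Syllabifying with onset maximization leaves /p/ stranded (at most one coda consonant is licensed; onsets are limited to one consonant).
Epenthesis after each stranded consonant: /p/ → /pi/.

piliʔənu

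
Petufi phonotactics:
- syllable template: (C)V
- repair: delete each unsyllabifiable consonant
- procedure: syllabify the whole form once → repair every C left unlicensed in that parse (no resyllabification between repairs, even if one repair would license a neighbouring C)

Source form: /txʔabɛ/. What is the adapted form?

Syllabifying with onset maximization leaves /t/, /x/ stranded (no codas are permitted; onsets are limited to one consonant).
Each unlicensed consonant is deleted: /t/, /x/.

ʔabɛ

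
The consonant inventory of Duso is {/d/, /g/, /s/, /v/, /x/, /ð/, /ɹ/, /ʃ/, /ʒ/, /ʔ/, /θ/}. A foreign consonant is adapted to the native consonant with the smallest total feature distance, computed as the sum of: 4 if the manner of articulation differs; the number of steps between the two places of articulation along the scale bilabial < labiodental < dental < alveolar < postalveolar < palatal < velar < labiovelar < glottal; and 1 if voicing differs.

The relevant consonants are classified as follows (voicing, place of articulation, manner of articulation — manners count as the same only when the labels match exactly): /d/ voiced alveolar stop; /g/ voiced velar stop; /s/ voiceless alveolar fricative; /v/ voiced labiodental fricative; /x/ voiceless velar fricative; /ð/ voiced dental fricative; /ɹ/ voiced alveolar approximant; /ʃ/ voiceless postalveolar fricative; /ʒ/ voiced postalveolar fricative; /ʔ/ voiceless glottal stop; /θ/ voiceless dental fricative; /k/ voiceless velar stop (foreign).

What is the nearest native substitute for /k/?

/g/ is closest: same manner (stop), place distance 0 (velar→velar), voicing differs (+1); total 1. Next closest is /ʔ/ at distance 2.

g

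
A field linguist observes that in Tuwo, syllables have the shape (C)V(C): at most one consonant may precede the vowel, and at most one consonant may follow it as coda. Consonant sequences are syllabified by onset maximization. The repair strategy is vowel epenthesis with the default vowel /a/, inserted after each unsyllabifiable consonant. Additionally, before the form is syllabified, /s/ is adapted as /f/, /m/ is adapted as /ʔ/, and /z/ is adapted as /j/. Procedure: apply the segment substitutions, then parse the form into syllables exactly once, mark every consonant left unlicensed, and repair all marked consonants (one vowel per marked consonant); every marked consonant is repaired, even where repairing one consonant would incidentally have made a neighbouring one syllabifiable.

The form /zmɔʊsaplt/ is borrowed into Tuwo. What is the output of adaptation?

Substitution: /z/ → /j/, /m/ → /ʔ/, /s/ → /f/, giving /jʔɔʊfaplt/.
Syllabifying with onset maximization leaves /j/, /l/, /t/ stranded (at most one coda consonant is licensed; onsets are limited to one consonant).
Inserting the epenthetic vowel yields /j/ → /ja/, /l/ → /la/, /t/ → /ta/.

jaʔɔʊfaplata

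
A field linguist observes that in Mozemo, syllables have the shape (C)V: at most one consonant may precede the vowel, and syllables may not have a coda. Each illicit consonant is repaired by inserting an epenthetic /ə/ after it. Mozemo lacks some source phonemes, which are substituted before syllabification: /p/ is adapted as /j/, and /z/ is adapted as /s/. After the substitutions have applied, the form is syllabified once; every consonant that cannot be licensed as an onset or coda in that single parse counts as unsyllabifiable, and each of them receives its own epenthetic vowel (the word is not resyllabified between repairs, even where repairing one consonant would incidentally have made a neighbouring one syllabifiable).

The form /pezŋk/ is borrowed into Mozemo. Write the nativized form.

Substitution: /p/ → /j/, /z/ → /s/, giving /jesŋk/.
Under (C)V, the unsyllabifiable consonants are /s/, /ŋ/, /k/ (no codas are permitted; onsets are limited to one consonant).
Epenthesis after each stranded consonant: /s/ → /sə/, /ŋ/ → /ŋə/, /k/ → /kə/.

jesəŋəkə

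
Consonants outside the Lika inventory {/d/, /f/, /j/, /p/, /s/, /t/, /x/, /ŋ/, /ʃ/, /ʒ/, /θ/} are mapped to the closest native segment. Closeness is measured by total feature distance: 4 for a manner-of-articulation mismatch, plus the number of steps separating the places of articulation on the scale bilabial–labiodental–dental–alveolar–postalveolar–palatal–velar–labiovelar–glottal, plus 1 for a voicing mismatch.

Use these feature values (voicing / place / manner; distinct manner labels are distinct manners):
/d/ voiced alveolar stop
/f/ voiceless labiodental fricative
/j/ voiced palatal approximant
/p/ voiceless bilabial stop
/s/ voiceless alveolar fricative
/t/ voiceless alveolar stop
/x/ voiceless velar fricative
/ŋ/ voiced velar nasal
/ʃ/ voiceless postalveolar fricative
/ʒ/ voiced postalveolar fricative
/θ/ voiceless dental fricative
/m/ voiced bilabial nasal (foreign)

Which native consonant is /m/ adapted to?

p

/p/ is closest: manner differs (nasal→stop, +4), place distance 0 (bilabial→bilabial), voicing differs (+1); total 5. Next closest is /f/ at distance 6.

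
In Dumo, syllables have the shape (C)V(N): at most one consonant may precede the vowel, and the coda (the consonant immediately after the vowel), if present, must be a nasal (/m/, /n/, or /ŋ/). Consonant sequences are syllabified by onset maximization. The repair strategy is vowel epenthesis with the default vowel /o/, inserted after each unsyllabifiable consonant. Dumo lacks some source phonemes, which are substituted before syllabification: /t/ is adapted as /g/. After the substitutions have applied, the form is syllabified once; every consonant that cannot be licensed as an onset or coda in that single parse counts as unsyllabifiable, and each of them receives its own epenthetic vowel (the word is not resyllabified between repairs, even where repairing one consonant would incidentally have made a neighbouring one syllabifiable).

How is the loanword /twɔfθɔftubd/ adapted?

gowɔfoθɔfogubodo

Substitution: /t/ → /g/, giving /gwɔfθɔfgubd/.
Syllabifying with onset maximization leaves /g/, /f/, /f/, /b/, /d/ stranded (only a nasal (/m/, /n/, or /ŋ/) is licensed in coda position; onsets are limited to one consonant).
Epenthesis after each stranded consonant: /g/ → /go/, /f/ → /fo/, /f/ → /fo/, /b/ → /bo/, /d/ → /do/.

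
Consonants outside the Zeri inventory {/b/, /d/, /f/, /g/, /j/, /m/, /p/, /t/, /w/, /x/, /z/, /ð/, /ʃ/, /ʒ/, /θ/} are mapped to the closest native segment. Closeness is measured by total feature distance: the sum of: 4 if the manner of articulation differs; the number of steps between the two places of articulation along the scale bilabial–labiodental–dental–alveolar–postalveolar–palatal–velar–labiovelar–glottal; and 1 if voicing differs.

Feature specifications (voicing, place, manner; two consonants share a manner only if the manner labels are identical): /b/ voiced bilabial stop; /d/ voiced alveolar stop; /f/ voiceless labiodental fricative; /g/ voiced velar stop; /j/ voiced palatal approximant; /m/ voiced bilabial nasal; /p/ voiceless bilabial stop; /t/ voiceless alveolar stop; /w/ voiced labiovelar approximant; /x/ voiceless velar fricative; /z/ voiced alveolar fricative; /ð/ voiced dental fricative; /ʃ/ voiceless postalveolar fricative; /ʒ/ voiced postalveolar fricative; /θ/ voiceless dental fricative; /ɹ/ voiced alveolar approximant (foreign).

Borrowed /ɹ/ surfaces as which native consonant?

/j/ is closest: same manner (approximant), place distance 2 (alveolar→palatal), same voicing; total 2. Next closest is /d/ at distance 4.

j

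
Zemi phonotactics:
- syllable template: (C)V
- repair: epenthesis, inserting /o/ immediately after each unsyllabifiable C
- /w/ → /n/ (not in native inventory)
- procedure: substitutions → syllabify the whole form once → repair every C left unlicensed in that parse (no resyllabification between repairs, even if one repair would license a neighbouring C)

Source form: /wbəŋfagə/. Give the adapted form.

nobəŋofagə

Substitution: /w/ → /n/, giving /nbəŋfagə/.
Syllabifying with onset maximization leaves /n/, /ŋ/ stranded (no codas are permitted; onsets are limited to one consonant).
Epenthesis after each stranded consonant: /n/ → /no/, /ŋ/ → /ŋo/.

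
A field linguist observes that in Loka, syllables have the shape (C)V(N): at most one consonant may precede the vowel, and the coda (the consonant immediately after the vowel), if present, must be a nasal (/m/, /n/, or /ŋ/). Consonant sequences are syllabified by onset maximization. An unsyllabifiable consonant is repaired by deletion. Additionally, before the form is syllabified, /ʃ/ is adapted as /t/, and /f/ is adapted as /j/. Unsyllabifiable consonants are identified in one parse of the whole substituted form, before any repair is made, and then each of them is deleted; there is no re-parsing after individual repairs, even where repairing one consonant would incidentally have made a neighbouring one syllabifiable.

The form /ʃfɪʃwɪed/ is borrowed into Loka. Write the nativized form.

jɪwɪe

Substitution: /ʃ/ → /t/, /f/ → /j/, giving /tjɪtwɪed/.
Syllabifying with onset maximization leaves /t/, /t/, /d/ stranded (only a nasal (/m/, /n/, or /ŋ/) is licensed in coda position; onsets are limited to one consonant).
Deletion applies to /t/, /t/, /d/.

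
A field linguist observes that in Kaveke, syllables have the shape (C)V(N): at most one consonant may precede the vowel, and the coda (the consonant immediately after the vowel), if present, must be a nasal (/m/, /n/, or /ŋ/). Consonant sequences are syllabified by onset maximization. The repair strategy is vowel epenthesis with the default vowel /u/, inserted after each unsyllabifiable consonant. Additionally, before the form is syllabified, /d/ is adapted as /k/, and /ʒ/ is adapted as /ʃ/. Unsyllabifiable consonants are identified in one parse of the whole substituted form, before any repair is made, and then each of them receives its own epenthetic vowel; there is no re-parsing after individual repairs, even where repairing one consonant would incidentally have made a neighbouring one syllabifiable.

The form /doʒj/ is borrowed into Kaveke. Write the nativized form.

koʃuju

Substitution: /d/ → /k/, /ʒ/ → /ʃ/, giving /koʃj/.
Under (C)V(N), the unsyllabifiable consonants are /ʃ/, /j/ (only a nasal (/m/, /n/, or /ŋ/) is licensed in coda position; onsets are limited to one consonant).
Inserting the epenthetic vowel yields /ʃ/ → /ʃu/, /j/ → /ju/.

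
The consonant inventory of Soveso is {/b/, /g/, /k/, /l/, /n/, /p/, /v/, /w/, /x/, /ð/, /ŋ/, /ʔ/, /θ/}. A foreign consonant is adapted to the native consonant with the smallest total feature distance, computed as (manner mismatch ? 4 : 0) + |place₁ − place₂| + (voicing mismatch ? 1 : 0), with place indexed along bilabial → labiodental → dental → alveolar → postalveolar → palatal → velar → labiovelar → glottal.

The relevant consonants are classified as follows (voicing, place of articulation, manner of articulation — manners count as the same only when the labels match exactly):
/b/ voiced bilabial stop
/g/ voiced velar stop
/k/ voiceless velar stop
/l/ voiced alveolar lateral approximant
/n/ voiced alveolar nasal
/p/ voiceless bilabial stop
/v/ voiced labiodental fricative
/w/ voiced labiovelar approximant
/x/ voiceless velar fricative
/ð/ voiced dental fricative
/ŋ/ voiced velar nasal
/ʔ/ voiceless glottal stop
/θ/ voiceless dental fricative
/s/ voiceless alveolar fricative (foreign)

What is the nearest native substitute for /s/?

θ

/θ/ is closest: same manner (fricative), place distance 1 (alveolar→dental), same voicing; total 1. Next closest is /ð/ at distance 2.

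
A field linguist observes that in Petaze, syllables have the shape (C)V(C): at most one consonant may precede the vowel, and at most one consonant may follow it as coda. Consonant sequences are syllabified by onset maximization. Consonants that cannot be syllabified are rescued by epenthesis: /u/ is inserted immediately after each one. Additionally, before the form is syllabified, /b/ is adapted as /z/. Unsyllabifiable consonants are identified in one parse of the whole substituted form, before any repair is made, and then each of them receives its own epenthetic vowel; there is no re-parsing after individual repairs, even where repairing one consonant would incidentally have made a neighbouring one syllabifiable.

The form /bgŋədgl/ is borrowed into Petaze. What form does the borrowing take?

zuguŋədgulu

Substitution: /b/ → /z/, giving /zgŋədgl/.
Under (C)V(C), the unsyllabifiable consonants are /z/, /g/, /g/, /l/ (at most one coda consonant is licensed; onsets are limited to one consonant).
Inserting the epenthetic vowel yields /z/ → /zu/, /g/ → /gu/, /g/ → /gu/, /l/ → /lu/.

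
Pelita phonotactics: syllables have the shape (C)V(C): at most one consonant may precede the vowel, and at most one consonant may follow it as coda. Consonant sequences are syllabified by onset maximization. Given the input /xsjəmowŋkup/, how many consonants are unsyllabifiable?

Under (C)V(C), the unsyllabifiable consonants are /x/, /s/, /ŋ/ (at most one coda consonant is licensed; onsets are limited to one consonant).

3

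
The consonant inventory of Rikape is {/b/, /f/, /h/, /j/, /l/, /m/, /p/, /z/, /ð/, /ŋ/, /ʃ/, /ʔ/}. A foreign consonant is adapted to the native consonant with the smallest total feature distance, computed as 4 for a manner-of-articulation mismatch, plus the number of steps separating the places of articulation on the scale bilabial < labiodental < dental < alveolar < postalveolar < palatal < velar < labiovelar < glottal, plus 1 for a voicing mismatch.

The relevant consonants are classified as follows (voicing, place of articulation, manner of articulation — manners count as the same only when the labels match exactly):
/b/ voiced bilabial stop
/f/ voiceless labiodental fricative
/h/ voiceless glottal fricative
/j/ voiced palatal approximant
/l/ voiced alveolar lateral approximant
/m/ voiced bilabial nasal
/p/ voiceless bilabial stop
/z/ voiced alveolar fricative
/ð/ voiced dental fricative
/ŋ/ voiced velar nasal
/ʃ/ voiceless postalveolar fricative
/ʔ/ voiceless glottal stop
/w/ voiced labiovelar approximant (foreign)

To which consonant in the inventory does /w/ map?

j

/j/ is closest: same manner (approximant), place distance 2 (labiovelar→palatal), same voicing; total 2. Next closest is /ŋ/ at distance 5.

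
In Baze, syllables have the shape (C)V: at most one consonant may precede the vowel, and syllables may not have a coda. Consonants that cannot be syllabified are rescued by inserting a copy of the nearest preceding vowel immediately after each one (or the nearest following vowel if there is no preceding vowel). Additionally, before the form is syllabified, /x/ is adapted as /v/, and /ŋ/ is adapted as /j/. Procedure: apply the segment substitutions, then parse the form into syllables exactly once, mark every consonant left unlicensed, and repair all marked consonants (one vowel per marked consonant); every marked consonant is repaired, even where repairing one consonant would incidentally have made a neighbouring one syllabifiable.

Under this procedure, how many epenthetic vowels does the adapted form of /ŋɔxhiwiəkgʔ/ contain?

After substitution the input is /jɔvhiwiəkgʔ/.
The unsyllabifiable consonants are /v/, /k/, /g/, /ʔ/; each receives one epenthetic vowel.

4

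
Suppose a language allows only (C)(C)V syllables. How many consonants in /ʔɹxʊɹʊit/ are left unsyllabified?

The consonants /ʔ/, /t/ cannot be parsed into a legal (C)(C)V syllable (no codas are permitted; onsets may contain at most 2 consonants).

2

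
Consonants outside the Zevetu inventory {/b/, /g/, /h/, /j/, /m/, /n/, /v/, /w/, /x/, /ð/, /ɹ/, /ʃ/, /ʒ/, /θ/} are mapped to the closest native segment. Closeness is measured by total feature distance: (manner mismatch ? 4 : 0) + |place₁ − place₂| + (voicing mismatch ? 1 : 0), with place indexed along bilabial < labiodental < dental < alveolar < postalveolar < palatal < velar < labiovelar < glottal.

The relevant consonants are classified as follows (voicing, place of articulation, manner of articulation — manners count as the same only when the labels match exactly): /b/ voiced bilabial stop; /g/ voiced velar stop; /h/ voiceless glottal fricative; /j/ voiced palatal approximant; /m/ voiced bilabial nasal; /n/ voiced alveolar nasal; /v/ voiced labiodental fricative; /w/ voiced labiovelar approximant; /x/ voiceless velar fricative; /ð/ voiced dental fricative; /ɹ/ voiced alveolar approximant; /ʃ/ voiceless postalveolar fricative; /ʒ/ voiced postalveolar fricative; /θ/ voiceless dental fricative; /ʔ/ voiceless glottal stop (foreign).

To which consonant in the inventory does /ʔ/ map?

g

/g/ is closest: same manner (stop), place distance 2 (glottal→velar), voicing differs (+1); total 3. Next closest is /h/ at distance 4.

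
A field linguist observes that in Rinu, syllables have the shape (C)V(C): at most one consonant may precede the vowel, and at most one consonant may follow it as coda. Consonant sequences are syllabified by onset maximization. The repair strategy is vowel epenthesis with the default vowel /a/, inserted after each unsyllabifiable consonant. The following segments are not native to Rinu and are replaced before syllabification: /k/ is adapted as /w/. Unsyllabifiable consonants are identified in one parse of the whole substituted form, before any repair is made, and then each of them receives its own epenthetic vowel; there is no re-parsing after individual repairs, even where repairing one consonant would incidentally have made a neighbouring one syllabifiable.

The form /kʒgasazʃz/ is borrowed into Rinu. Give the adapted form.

waʒagasazʃaza

Substitution: /k/ → /w/, giving /wʒgasazʃz/.
Under (C)V(C), the unsyllabifiable consonants are /w/, /ʒ/, /ʃ/, /z/ (at most one coda consonant is licensed; onsets are limited to one consonant).
Inserting the epenthetic vowel yields /w/ → /wa/, /ʒ/ → /ʒa/, /ʃ/ → /ʃa/, /z/ → /za/.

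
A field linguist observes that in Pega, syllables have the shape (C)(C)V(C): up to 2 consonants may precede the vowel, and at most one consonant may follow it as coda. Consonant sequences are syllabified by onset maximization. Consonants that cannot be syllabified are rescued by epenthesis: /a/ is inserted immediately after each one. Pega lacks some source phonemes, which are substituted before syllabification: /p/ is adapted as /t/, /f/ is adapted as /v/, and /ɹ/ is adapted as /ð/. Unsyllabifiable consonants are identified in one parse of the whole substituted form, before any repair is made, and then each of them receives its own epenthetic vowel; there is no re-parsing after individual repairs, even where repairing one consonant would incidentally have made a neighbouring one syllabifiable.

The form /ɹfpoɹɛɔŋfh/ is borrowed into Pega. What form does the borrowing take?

Substitution: /ɹ/ → /ð/, /f/ → /v/, /p/ → /t/, giving /ðvtoðɛɔŋvh/.
Syllabifying with onset maximization leaves /ð/, /v/, /h/ stranded (at most one coda consonant is licensed; onsets may contain at most 2 consonants).
Epenthesis after each stranded consonant: /ð/ → /ða/, /v/ → /va/, /h/ → /ha/.

ðavtoðɛɔŋvaha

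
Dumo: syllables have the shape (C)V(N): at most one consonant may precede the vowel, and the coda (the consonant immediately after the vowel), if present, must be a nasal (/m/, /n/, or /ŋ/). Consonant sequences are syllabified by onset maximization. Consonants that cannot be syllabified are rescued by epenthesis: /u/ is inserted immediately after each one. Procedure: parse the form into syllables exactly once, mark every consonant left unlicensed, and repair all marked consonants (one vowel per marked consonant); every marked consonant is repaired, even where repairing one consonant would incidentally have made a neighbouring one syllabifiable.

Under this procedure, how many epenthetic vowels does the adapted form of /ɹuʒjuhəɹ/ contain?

2

The unsyllabifiable consonants are /ʒ/, /ɹ/; each receives one epenthetic vowel.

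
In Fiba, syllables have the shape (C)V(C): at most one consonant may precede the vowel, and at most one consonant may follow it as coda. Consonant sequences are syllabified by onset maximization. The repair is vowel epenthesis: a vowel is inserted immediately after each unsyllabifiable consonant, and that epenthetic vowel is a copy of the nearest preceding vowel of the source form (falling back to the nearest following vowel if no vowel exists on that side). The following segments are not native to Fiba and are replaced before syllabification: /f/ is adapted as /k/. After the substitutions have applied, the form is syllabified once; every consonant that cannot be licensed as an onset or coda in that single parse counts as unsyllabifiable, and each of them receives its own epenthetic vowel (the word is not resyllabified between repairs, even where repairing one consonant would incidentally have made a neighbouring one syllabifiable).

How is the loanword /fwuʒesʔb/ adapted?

kuwuʒesʔebe

Substitution: /f/ → /k/, giving /kwuʒesʔb/.
Under (C)V(C), the unsyllabifiable consonants are /k/, /ʔ/, /b/ (at most one coda consonant is licensed; onsets are limited to one consonant).
Each unlicensed consonant becomes the onset of a new syllable: /k/ → /ku/, /ʔ/ → /ʔe/, /b/ → /be/.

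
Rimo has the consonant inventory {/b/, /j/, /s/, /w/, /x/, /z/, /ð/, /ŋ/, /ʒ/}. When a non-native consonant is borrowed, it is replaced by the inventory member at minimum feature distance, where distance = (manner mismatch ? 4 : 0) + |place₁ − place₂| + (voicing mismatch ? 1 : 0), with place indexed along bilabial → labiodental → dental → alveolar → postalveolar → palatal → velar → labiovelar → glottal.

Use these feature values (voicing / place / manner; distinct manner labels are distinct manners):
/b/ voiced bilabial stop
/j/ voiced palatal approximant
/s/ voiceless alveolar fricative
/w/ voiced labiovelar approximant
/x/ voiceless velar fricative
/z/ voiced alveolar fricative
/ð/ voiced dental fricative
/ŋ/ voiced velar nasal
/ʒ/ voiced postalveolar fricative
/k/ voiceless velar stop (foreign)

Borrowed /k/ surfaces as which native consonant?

/x/ is closest: manner differs (stop→fricative, +4), place distance 0 (velar→velar), same voicing; total 4. Next closest is /ŋ/ at distance 5.

x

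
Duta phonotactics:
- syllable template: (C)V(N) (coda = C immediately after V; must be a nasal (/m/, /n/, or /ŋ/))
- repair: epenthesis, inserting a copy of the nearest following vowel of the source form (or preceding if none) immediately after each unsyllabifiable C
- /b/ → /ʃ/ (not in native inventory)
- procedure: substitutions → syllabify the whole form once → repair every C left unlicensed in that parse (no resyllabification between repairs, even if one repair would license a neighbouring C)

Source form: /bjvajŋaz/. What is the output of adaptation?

ʃajavajaŋaza

Substitution: /b/ → /ʃ/, giving /ʃjvajŋaz/.
Syllabifying with onset maximization leaves /ʃ/, /j/, /j/, /z/ stranded (only a nasal (/m/, /n/, or /ŋ/) is licensed in coda position; onsets are limited to one consonant).
Inserting the epenthetic vowel yields /ʃ/ → /ʃa/, /j/ → /ja/, /j/ → /ja/, /z/ → /za/.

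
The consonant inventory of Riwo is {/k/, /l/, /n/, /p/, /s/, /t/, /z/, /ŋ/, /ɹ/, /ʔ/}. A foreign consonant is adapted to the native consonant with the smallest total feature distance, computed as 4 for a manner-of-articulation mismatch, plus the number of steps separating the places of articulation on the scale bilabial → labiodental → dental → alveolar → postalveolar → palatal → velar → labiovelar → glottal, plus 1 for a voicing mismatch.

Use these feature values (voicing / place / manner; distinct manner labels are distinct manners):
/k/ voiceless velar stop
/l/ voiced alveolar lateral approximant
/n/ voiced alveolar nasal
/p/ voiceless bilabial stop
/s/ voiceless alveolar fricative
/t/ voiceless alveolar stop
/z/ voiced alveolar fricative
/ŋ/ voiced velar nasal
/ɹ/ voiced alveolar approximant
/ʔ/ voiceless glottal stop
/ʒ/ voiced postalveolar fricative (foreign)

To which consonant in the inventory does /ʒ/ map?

z

/z/ is closest: same manner (fricative), place distance 1 (postalveolar→alveolar), same voicing; total 1. Next closest is /s/ at distance 2.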